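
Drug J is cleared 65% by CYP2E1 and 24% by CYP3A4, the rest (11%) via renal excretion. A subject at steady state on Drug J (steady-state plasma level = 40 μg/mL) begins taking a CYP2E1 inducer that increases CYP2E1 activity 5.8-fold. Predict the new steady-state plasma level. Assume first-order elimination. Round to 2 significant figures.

The CYP2E1 pathway (65% of clearance) rises to 5.8× activity: 0.65 × 5.8 = 3.77.
CYP3A4 (24%) and the residual 11% are unaffected.
New clearance relative to baseline: 3.77 + 0.24 + 0.11 = 4.12.
With dosing unchanged, steady-state plasma level scales as 1/CL: 40 / 4.12 = 9.7 μg/mL.

9.7 μg/mL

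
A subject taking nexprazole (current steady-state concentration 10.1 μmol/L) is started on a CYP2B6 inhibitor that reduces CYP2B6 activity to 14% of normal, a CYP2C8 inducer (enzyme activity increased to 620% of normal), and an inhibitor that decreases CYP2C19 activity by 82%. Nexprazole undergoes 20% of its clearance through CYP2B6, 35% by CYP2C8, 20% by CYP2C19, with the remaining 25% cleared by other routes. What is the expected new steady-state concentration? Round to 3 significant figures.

4.07 μmol/L

The CYP2B6 pathway (20% of clearance) falls to 0.14× activity: 0.2 × 0.14 = 0.028.
The CYP2C8 pathway (35% of clearance) increases to 6.2× activity: 0.35 × 6.2 = 2.17.
The CYP2C19 pathway (20% of clearance) is reduced to 0.18× activity: 0.2 × 0.18 = 0.036.
The remaining 25% of clearance is unaffected.
Relative clearance = 0.028 + 2.17 + 0.036 + 0.25 = 2.484.
Steady-state concentration ∝ 1/CL: new value = 10.1 / 2.484 = 4.07 μmol/L.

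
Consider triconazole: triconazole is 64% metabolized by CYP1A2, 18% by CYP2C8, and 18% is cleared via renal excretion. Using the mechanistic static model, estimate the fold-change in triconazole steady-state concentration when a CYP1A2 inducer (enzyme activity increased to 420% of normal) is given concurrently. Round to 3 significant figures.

0.328

The CYP1A2 pathway (64% of clearance) is boosted to 4.2× activity: 0.64 × 4.2 = 2.688.
CYP2C8 (18%) and the residual 18% are unaffected.
Relative clearance = 2.688 + 0.18 + 0.18 = 3.048.
Steady-state concentration ratio = CL_old/CL_new = 1 / 3.048 = 0.328.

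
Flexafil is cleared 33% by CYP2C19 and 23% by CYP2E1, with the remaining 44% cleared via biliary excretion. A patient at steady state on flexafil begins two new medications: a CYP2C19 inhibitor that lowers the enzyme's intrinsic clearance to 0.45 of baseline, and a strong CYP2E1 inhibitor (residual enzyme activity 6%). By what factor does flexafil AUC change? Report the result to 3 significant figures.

CYP2C19: 0.33 × 0.45 = 0.1485
CYP2E1: 0.23 × 0.06 = 0.0138
Other: 0.44 (unchanged)
New clearance relative to baseline: 0.1485 + 0.0138 + 0.44 = 0.6023.
Because AUC varies inversely with clearance, the combined effect is 1 / 0.6023 = 1.66.

1.66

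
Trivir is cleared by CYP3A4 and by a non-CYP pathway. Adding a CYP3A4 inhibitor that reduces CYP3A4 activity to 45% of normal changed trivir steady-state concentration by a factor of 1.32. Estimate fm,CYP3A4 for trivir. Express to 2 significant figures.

0.44

Write x for the fraction cleared via CYP3A4. The observed steady-state concentration change means clearance fell to 1/1.32 = 0.7576 of baseline.
Setting x·0.45 + (1 − x) = 0.7576 and solving: x = (0.7576 − 1)/(0.45 − 1) = 0.44.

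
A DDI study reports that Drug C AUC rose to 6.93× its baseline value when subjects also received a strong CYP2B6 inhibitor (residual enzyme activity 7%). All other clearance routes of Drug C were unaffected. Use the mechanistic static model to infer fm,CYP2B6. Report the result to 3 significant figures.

Let x = fm,CYP2B6. Because AUC ∝ 1/CL, relative clearance fell to 1/6.93 = 0.1443.
Setting x·0.07 + (1 − x) = 0.1443 and solving: x = (0.1443 − 1)/(0.07 − 1) = 0.920.

0.920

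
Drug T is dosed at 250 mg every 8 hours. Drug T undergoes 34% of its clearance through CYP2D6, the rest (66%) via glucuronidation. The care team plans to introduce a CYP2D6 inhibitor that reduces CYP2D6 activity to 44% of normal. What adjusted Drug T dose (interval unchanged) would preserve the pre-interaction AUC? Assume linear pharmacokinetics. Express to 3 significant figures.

202 mg

The CYP2D6 pathway (34% of clearance) falls to 0.44× activity: 0.34 × 0.44 = 0.1496.
The remaining 66% of clearance is unaffected.
CL_new/CL_old = 0.1496 + 0.66 = 0.8096.
To maintain the same steady-state level, dose must scale with clearance: new dose = 250 × 0.8096 = 202 mg.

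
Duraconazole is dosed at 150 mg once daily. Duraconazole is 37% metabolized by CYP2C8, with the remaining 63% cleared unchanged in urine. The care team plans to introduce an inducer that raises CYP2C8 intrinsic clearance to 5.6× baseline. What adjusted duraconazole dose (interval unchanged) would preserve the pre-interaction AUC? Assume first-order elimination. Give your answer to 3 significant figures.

405 mg

The CYP2C8 pathway (37% of clearance) is boosted to 5.6× activity: 0.37 × 5.6 = 2.072.
Non-CYP routes (63%) are unchanged.
New clearance relative to baseline: 2.072 + 0.63 = 2.702.
Css,avg = (dose rate)/CL, so holding Css fixed requires dose ∝ CL: 150 × 2.702 = 405 mg.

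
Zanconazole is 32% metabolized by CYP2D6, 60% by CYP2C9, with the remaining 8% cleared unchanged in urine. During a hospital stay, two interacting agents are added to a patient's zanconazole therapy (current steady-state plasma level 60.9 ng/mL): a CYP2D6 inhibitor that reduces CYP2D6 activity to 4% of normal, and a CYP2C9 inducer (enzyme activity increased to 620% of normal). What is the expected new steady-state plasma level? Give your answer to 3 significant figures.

The CYP2D6 pathway (32% of clearance) is reduced to 0.04× activity: 0.32 × 0.04 = 0.0128.
The CYP2C9 pathway (60% of clearance) is boosted to 6.2× activity: 0.6 × 6.2 = 3.72.
The remaining 8% of clearance is unaffected.
Relative clearance = 0.0128 + 3.72 + 0.08 = 3.8128.
New steady-state plasma level = 60.9 / 3.8128 = 16.0 ng/mL (concentration scales inversely with clearance).

16.0 ng/mL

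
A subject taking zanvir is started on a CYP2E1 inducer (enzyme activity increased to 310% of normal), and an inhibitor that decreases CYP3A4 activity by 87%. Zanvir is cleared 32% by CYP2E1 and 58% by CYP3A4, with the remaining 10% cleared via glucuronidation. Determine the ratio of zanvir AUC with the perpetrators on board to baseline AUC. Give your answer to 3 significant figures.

0.857

The CYP2E1 pathway (32% of clearance) increases to 3.1× activity: 0.32 × 3.1 = 0.992.
The CYP3A4 pathway (58% of clearance) falls to 0.13× activity: 0.58 × 0.13 = 0.0754.
The remaining 10% of clearance is unaffected.
New clearance relative to baseline: 0.992 + 0.0754 + 0.1 = 1.1674.
AUC ∝ 1/CL: fold-change = 1 / 1.1674 = 0.857.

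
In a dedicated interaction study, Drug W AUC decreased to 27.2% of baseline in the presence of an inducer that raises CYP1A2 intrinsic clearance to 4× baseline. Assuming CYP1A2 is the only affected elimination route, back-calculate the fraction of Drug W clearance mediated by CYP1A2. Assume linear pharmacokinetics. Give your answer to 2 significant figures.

0.89

CL'/CL = 1 / 0.272 = 3.676
4·fm + (1 − fm) = 3.676
fm = (3.676 − 1) / (4 − 1) = 0.89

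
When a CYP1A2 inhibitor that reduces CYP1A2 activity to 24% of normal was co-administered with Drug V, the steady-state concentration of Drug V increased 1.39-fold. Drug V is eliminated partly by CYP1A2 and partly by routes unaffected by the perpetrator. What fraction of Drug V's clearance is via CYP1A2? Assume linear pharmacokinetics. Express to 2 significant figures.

Let fm be the CYP1A2 fraction. New clearance relative to baseline = fm × 0.24 + (1 − fm).
Steady-state concentration ratio = 1 / (new CL fraction), so new CL fraction = 1 / 1.39 = 0.7194.
fm × 0.24 + 1 − fm = 0.7194  ⇒  fm × (0.24 − 1) = −0.2806  ⇒  fm = 0.37.

0.37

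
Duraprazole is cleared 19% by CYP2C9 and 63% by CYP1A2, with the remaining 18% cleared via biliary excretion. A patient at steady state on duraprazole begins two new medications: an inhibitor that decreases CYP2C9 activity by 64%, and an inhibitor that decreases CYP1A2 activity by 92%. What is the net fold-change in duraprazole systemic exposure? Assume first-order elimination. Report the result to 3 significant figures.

3.35

The CYP2C9 pathway (19% of clearance) drops to 0.36× activity: 0.19 × 0.36 = 0.0684.
The CYP1A2 pathway (63% of clearance) is reduced to 0.08× activity: 0.63 × 0.08 = 0.0504.
Non-CYP routes (18%) are unchanged.
CL_new/CL_old = 0.0684 + 0.0504 + 0.18 = 0.2988.
Because systemic exposure varies inversely with clearance, the combined effect is 1 / 0.2988 = 3.35.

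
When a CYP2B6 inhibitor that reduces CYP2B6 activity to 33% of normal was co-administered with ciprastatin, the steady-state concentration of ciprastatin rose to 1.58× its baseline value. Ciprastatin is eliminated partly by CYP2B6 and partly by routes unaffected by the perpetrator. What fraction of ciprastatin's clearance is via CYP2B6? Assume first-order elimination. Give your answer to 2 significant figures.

0.55

Call the CYP2B6 fraction fm. After the interaction, CL_new/CL_old = fm × 0.33 + (1 − fm).
Steady-state concentration ratio = 1 / (new CL fraction), so new CL fraction = 1 / 1.58 = 0.6329.
fm × 0.33 + 1 − fm = 0.6329  ⇒  fm × (0.33 − 1) = −0.3671  ⇒  fm = 0.55.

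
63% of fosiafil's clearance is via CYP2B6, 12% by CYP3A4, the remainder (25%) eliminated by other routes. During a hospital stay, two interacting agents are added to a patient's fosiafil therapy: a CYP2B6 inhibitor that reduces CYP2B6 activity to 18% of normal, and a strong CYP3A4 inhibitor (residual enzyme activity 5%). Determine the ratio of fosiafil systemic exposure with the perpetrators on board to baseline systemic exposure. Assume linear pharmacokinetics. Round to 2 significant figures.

2.7

CYP2B6: 0.63 × 0.18 = 0.1134
CYP3A4: 0.12 × 0.05 = 0.006
Other: 0.25 (unchanged)
Relative clearance = 0.1134 + 0.006 + 0.25 = 0.3694.
Net systemic exposure ratio = 1 / 0.3694 = 2.7.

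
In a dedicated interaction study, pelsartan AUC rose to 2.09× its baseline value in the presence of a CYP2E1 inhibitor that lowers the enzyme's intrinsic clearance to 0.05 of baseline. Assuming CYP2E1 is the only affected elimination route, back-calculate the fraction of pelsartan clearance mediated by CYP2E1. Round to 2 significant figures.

CL'/CL = 1 / 2.09 = 0.4785
0.05·fm + (1 − fm) = 0.4785
fm = (0.4785 − 1) / (0.05 − 1) = 0.55

0.55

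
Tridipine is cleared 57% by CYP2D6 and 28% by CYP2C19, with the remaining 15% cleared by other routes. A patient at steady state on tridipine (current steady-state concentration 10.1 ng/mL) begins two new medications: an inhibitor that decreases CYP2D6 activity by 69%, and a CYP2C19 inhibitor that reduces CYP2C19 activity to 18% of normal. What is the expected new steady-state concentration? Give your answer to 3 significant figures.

26.8 ng/mL

The CYP2D6 pathway (57% of clearance) drops to 0.31× activity: 0.57 × 0.31 = 0.1767.
The CYP2C19 pathway (28% of clearance) falls to 0.18× activity: 0.28 × 0.18 = 0.0504.
Non-CYP routes (15%) are unchanged.
Relative clearance = 0.1767 + 0.0504 + 0.15 = 0.3771.
New steady-state concentration = 10.1 / 0.3771 = 26.8 ng/mL (concentration scales inversely with clearance).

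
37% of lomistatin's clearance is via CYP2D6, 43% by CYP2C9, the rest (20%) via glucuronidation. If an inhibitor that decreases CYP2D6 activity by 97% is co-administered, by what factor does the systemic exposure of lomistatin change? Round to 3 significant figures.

1.56

CYP2D6: 0.37 × 0.03 = 0.0111
CYP2C9: 0.43 (unchanged)
Other: 0.2 (unchanged)
Relative clearance = 0.0111 + 0.43 + 0.2 = 0.6411.
Systemic exposure is inversely proportional to clearance, so the fold-change is 1 / 0.6411 = 1.56.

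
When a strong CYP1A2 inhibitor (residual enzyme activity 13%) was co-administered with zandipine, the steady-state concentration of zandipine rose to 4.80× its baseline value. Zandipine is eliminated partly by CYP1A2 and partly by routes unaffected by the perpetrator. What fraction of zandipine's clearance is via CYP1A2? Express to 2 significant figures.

Let fm be the CYP1A2 fraction. New clearance relative to baseline = fm × 0.13 + (1 − fm).
Steady-state concentration ratio = 1 / (new CL fraction), so new CL fraction = 1 / 4.80 = 0.2083.
fm × 0.13 + 1 − fm = 0.2083  ⇒  fm × (0.13 − 1) = −0.7917  ⇒  fm = 0.91.

0.91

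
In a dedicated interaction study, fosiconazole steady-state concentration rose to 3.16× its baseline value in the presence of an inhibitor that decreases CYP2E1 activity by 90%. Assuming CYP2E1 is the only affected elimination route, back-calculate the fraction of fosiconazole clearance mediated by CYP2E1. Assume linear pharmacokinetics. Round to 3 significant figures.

0.759

Let fm be the CYP2E1 fraction. New clearance relative to baseline = fm × 0.1 + (1 − fm).
Steady-state concentration ratio = 1 / (new CL fraction), so new CL fraction = 1 / 3.16 = 0.3165.
fm × 0.1 + 1 − fm = 0.3165  ⇒  fm × (0.1 − 1) = −0.6835  ⇒  fm = 0.759.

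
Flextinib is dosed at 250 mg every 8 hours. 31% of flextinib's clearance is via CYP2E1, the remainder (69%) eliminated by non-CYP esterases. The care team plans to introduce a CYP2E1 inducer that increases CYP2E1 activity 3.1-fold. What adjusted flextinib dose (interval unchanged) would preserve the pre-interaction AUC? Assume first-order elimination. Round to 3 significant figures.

413 mg

The CYP2E1 pathway (31% of clearance) is boosted to 3.1× activity: 0.31 × 3.1 = 0.961.
The remaining 69% of clearance is unaffected.
New clearance relative to baseline: 0.961 + 0.69 = 1.651.
Exposure is unchanged when dose changes in proportion to clearance. New dose = 250 mg × 1.651 = 413 mg.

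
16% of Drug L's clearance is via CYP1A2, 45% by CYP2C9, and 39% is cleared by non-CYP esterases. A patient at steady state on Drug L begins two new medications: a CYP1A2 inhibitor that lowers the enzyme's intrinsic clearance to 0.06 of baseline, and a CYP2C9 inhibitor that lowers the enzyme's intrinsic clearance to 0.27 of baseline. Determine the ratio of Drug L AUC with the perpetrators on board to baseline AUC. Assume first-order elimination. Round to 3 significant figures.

1.92

The CYP1A2 pathway (16% of clearance) falls to 0.06× activity: 0.16 × 0.06 = 0.0096.
The CYP2C9 pathway (45% of clearance) falls to 0.27× activity: 0.45 × 0.27 = 0.1215.
The remaining 39% of clearance is unaffected.
CL_new/CL_old = 0.0096 + 0.1215 + 0.39 = 0.5211.
AUC ∝ 1/CL: fold-change = 1 / 0.5211 = 1.92.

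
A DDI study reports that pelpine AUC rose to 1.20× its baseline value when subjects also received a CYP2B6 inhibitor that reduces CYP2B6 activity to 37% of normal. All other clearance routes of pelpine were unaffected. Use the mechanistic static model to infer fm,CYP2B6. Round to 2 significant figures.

Write x for the fraction cleared via CYP2B6. The observed AUC change means clearance fell to 1/1.20 = 0.8333 of baseline.
Setting x·0.37 + (1 − x) = 0.8333 and solving: x = (0.8333 − 1)/(0.37 − 1) = 0.26.

0.26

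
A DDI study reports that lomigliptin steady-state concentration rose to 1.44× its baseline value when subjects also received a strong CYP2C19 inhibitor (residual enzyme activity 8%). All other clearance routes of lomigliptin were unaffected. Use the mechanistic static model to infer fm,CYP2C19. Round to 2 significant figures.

0.33

CL'/CL = 1 / 1.44 = 0.6944
0.08·fm + (1 − fm) = 0.6944
fm = (0.6944 − 1) / (0.08 − 1) = 0.33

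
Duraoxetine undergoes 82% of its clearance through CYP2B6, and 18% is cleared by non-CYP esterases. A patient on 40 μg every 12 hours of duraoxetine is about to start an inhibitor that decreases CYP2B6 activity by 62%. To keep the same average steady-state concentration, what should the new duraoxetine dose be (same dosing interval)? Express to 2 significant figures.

20 μg

The CYP2B6 pathway (82% of clearance) falls to 0.38× activity: 0.82 × 0.38 = 0.3116.
Non-CYP routes (18%) are unchanged.
Relative clearance = 0.3116 + 0.18 = 0.4916.
Exposure is unchanged when dose changes in proportion to clearance. New dose = 40 μg × 0.4916 = 20 μg.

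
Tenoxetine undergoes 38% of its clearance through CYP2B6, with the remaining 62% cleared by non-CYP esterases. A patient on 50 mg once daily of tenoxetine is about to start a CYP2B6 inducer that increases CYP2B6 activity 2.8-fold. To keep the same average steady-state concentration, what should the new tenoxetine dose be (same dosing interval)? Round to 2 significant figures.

CYP2B6: 0.38 × 2.8 = 1.064
Other: 0.62 (unchanged)
CL_new/CL_old = 1.064 + 0.62 = 1.684.
Css,avg = (dose rate)/CL, so holding Css fixed requires dose ∝ CL: 50 × 1.684 = 84 mg.

84 mg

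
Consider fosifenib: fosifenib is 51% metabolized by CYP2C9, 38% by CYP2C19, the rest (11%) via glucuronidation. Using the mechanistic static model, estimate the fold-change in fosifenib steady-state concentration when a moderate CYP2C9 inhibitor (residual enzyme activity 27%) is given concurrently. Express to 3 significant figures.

1.59

The CYP2C9 pathway (51% of clearance) drops to 0.27× activity: 0.51 × 0.27 = 0.1377.
CYP2C19 (38%) and the residual 11% are unaffected.
CL_new/CL_old = 0.1377 + 0.38 + 0.11 = 0.6277.
Steady-state concentration ratio = CL_old/CL_new = 1 / 0.6277 = 1.59.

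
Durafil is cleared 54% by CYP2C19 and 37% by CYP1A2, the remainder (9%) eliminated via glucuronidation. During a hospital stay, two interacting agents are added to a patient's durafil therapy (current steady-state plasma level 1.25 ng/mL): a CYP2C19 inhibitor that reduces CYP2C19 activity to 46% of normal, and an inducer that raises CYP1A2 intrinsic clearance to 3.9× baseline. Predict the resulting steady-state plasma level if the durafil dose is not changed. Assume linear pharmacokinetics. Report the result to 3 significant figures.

The CYP2C19 pathway (54% of clearance) is reduced to 0.46× activity: 0.54 × 0.46 = 0.2484.
The CYP1A2 pathway (37% of clearance) is boosted to 3.9× activity: 0.37 × 3.9 = 1.443.
Non-CYP routes (9%) are unchanged.
New clearance relative to baseline: 0.2484 + 1.443 + 0.09 = 1.7814.
Steady-state plasma level ∝ 1/CL: new value = 1.25 / 1.7814 = 0.702 ng/mL.

0.702 ng/mL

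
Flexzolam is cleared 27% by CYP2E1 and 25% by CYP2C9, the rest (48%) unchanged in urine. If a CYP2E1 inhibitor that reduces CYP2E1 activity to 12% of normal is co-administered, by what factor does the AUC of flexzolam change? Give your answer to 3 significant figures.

CYP2E1: 0.27 × 0.12 = 0.0324
CYP2C9: 0.25 (unchanged)
Other: 0.48 (unchanged)
CL_new/CL_old = 0.0324 + 0.25 + 0.48 = 0.7624.
AUC ratio = CL_old/CL_new = 1 / 0.7624 = 1.31.

1.31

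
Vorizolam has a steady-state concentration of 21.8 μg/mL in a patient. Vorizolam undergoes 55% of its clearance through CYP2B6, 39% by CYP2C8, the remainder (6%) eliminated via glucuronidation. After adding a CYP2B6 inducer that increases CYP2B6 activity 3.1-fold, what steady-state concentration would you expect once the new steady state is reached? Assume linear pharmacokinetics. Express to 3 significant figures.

10.1 μg/mL

The CYP2B6 pathway (55% of clearance) increases to 3.1× activity: 0.55 × 3.1 = 1.705.
CYP2C8 (39%) and the residual 6% are unaffected.
New clearance relative to baseline: 1.705 + 0.39 + 0.06 = 2.155.
With dosing unchanged, steady-state concentration scales as 1/CL: 21.8 / 2.155 = 10.1 μg/mL.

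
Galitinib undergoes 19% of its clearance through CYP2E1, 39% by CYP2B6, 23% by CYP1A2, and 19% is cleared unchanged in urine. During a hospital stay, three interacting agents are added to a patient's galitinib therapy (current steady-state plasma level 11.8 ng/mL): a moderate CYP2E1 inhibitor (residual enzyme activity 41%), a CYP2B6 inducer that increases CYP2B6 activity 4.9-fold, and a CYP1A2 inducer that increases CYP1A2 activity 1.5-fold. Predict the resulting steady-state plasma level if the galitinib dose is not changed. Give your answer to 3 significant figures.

4.68 ng/mL

The CYP2E1 pathway (19% of clearance) drops to 0.41× activity: 0.19 × 0.41 = 0.0779.
The CYP2B6 pathway (39% of clearance) increases to 4.9× activity: 0.39 × 4.9 = 1.911.
The CYP1A2 pathway (23% of clearance) rises to 1.5× activity: 0.23 × 1.5 = 0.345.
The remaining 19% of clearance is unaffected.
CL_new/CL_old = 0.0779 + 1.911 + 0.345 + 0.19 = 2.5239.
Dividing the baseline by the relative clearance: 11.8 / 2.5239 = 4.68 ng/mL.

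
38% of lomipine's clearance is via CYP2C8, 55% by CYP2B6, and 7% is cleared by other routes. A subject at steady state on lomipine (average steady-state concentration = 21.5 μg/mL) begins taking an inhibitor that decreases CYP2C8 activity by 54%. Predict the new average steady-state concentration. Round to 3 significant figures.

The CYP2C8 pathway (38% of clearance) drops to 0.46× activity: 0.38 × 0.46 = 0.1748.
CYP2B6 (55%) and the residual 7% are unaffected.
CL_new/CL_old = 0.1748 + 0.55 + 0.07 = 0.7948.
New average steady-state concentration = baseline ÷ relative clearance = 21.5 / 0.7948 = 27.1 μg/mL.

27.1 μg/mL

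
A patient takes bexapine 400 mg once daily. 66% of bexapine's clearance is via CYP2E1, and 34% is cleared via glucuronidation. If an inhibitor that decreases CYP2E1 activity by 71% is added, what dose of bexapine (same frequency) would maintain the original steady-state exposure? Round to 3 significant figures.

CYP2E1: 0.66 × 0.29 = 0.1914
Other: 0.34 (unchanged)
CL_new/CL_old = 0.1914 + 0.34 = 0.5314.
To maintain the same steady-state level, dose must scale with clearance: new dose = 400 × 0.5314 = 213 mg.

213 mg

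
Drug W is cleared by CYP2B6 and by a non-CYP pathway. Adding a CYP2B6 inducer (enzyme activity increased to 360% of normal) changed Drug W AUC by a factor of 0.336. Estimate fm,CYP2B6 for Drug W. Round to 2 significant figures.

Write x for the fraction cleared via CYP2B6. The observed AUC change means clearance rose to 1/0.336 = 2.976 of baseline.
Only the CYP2B6 route changed, so 2.976 = x·3.6 + (1 − x), giving x = 0.76.

0.76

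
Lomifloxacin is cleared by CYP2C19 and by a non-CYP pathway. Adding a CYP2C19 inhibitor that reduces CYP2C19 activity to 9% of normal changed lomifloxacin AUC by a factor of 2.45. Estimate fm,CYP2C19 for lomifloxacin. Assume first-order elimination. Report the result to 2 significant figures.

Let x = fm,CYP2C19. Because AUC ∝ 1/CL, relative clearance fell to 1/2.45 = 0.4082.
Only the CYP2C19 route changed, so 0.4082 = x·0.09 + (1 − x), giving x = 0.65.

0.65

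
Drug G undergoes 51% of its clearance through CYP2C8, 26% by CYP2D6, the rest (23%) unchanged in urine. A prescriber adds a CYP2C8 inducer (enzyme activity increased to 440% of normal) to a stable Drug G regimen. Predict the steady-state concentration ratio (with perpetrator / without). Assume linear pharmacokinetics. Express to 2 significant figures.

The CYP2C8 pathway (51% of clearance) increases to 4.4× activity: 0.51 × 4.4 = 2.244.
CYP2D6 (26%) and the residual 23% are unaffected.
New clearance relative to baseline: 2.244 + 0.26 + 0.23 = 2.734.
Since steady-state concentration ∝ 1/CL, the ratio is 1 / 2.734 = 0.37.

0.37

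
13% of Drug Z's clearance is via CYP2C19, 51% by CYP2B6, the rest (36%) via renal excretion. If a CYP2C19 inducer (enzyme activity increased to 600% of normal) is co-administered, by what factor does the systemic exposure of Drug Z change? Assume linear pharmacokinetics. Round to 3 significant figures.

0.606

The CYP2C19 pathway (13% of clearance) is boosted to 6× activity: 0.13 × 6 = 0.78.
CYP2B6 (51%) and the residual 36% are unaffected.
New clearance relative to baseline: 0.78 + 0.51 + 0.36 = 1.65.
Since systemic exposure ∝ 1/CL, the ratio is 1 / 1.65 = 0.606.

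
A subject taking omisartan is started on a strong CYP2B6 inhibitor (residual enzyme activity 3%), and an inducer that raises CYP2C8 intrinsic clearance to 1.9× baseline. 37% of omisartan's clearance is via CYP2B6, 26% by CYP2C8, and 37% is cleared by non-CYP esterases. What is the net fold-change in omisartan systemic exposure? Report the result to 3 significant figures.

The CYP2B6 pathway (37% of clearance) drops to 0.03× activity: 0.37 × 0.03 = 0.0111.
The CYP2C8 pathway (26% of clearance) increases to 1.9× activity: 0.26 × 1.9 = 0.494.
Non-CYP routes (37%) are unchanged.
New clearance relative to baseline: 0.0111 + 0.494 + 0.37 = 0.8751.
Because systemic exposure varies inversely with clearance, the combined effect is 1 / 0.8751 = 1.14.

1.14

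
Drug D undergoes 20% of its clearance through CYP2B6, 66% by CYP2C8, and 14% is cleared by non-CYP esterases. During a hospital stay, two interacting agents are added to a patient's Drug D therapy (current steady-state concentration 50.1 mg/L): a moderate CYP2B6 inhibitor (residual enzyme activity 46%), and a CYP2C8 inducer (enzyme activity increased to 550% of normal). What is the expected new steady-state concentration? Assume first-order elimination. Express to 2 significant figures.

The CYP2B6 pathway (20% of clearance) drops to 0.46× activity: 0.2 × 0.46 = 0.092.
The CYP2C8 pathway (66% of clearance) rises to 5.5× activity: 0.66 × 5.5 = 3.63.
Non-CYP routes (14%) are unchanged.
Relative clearance = 0.092 + 3.63 + 0.14 = 3.862.
New steady-state concentration = 50.1 / 3.862 = 13 mg/L (concentration scales inversely with clearance).

13 mg/L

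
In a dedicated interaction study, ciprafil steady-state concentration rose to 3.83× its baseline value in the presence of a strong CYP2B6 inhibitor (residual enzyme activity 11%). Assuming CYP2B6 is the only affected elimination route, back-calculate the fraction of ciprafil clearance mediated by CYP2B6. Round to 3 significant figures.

CL'/CL = 1 / 3.83 = 0.2611
0.11·fm + (1 − fm) = 0.2611
fm = (0.2611 − 1) / (0.11 − 1) = 0.830

0.830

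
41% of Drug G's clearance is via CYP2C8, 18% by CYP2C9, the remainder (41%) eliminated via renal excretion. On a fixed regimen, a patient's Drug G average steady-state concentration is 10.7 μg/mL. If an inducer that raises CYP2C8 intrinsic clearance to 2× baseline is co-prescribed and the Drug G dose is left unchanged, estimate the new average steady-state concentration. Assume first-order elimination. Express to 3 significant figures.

7.59 μg/mL

CYP2C8: 0.41 × 2 = 0.82
CYP2C9: 0.18 (unchanged)
Other: 0.41 (unchanged)
CL_new/CL_old = 0.82 + 0.18 + 0.41 = 1.41.
New average steady-state concentration = baseline ÷ relative clearance = 10.7 / 1.41 = 7.59 μg/mL.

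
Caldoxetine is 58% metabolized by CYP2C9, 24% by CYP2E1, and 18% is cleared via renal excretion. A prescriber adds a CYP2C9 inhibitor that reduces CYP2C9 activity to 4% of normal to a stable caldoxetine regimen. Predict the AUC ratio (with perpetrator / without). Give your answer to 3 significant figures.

2.26

The CYP2C9 pathway (58% of clearance) falls to 0.04× activity: 0.58 × 0.04 = 0.0232.
CYP2E1 (24%) and the residual 18% are unaffected.
CL_new/CL_old = 0.0232 + 0.24 + 0.18 = 0.4432.
AUC is inversely proportional to clearance, so the fold-change is 1 / 0.4432 = 2.26.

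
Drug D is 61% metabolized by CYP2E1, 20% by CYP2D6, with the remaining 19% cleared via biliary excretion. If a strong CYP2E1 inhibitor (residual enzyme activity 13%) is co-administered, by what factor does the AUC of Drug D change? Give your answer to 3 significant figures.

The CYP2E1 pathway (61% of clearance) falls to 0.13× activity: 0.61 × 0.13 = 0.0793.
CYP2D6 (20%) and the residual 19% are unaffected.
CL_new/CL_old = 0.0793 + 0.2 + 0.19 = 0.4693.
AUC ratio = CL_old/CL_new = 1 / 0.4693 = 2.13.

2.13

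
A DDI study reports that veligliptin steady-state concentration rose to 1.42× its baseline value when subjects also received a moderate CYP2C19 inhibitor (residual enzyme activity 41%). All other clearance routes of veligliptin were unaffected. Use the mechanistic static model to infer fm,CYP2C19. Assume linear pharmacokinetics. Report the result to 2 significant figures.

CL'/CL = 1 / 1.42 = 0.7042
0.41·fm + (1 − fm) = 0.7042
fm = (0.7042 − 1) / (0.41 − 1) = 0.50

0.50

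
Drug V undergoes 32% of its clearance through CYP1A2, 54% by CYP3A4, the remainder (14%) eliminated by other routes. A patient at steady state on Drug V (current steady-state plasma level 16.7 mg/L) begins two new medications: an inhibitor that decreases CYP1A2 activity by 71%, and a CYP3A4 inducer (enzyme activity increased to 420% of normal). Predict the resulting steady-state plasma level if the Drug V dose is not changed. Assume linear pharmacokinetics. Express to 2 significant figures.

6.7 mg/L

CYP1A2: 0.32 × 0.29 = 0.0928
CYP3A4: 0.54 × 4.2 = 2.268
Other: 0.14 (unchanged)
Relative clearance = 0.0928 + 2.268 + 0.14 = 2.5008.
Dividing the baseline by the relative clearance: 16.7 / 2.5008 = 6.7 mg/L.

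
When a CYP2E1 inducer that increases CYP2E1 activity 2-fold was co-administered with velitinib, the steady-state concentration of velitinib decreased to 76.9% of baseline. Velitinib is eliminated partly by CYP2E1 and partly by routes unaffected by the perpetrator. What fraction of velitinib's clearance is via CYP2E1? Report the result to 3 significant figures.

0.300

Write x for the fraction cleared via CYP2E1. The observed steady-state concentration change means clearance rose to 1/0.769 = 1.3 of baseline.
Only the CYP2E1 route changed, so 1.3 = x·2 + (1 − x), giving x = 0.300.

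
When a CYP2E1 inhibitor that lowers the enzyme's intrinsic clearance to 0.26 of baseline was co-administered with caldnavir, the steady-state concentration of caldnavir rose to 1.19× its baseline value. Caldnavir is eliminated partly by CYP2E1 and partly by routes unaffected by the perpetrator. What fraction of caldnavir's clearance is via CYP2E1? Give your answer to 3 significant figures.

CL'/CL = 1 / 1.19 = 0.8403
0.26·fm + (1 − fm) = 0.8403
fm = (0.8403 − 1) / (0.26 − 1) = 0.216

0.216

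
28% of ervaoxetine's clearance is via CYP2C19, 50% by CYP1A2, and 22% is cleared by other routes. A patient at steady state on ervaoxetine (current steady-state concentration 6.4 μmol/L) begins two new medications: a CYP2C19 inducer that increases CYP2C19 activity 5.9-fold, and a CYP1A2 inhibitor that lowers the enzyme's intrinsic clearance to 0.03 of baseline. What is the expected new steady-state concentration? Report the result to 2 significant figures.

3.4 μmol/L

The CYP2C19 pathway (28% of clearance) increases to 5.9× activity: 0.28 × 5.9 = 1.652.
The CYP1A2 pathway (50% of clearance) is reduced to 0.03× activity: 0.5 × 0.03 = 0.015.
Non-CYP routes (22%) are unchanged.
Relative clearance = 1.652 + 0.015 + 0.22 = 1.887.
Dividing the baseline by the relative clearance: 6.4 / 1.887 = 3.4 μmol/L.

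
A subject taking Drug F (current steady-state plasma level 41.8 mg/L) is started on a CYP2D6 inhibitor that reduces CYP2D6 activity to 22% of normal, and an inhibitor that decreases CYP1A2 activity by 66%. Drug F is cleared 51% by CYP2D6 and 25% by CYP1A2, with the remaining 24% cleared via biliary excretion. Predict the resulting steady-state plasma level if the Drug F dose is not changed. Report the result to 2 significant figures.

96 mg/L

The CYP2D6 pathway (51% of clearance) falls to 0.22× activity: 0.51 × 0.22 = 0.1122.
The CYP1A2 pathway (25% of clearance) drops to 0.34× activity: 0.25 × 0.34 = 0.085.
The remaining 24% of clearance is unaffected.
Relative clearance = 0.1122 + 0.085 + 0.24 = 0.4372.
New steady-state plasma level = 41.8 / 0.4372 = 96 mg/L (concentration scales inversely with clearance).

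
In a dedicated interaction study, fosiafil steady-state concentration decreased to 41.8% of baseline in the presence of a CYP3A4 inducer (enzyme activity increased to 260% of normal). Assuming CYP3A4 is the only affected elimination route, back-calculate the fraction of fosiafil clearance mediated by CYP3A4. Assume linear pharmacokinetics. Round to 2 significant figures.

Let x = fm,CYP3A4. Because steady-state concentration ∝ 1/CL, relative clearance rose to 1/0.418 = 2.392.
Setting x·2.6 + (1 − x) = 2.392 and solving: x = (2.392 − 1)/(2.6 − 1) = 0.87.

0.87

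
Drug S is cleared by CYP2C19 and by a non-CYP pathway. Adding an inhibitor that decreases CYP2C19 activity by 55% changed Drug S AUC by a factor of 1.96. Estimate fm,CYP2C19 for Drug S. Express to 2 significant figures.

Let fm be the CYP2C19 fraction. New clearance relative to baseline = fm × 0.45 + (1 − fm).
AUC ratio = 1 / (new CL fraction), so new CL fraction = 1 / 1.96 = 0.5102.
fm × 0.45 + 1 − fm = 0.5102  ⇒  fm × (0.45 − 1) = −0.4898  ⇒  fm = 0.89.

0.89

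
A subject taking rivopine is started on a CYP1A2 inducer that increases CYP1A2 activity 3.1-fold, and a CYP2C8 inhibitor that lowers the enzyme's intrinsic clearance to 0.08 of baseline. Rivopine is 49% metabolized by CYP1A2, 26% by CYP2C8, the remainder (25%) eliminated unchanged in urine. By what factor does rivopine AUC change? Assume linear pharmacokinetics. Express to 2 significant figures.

0.56

The CYP1A2 pathway (49% of clearance) rises to 3.1× activity: 0.49 × 3.1 = 1.519.
The CYP2C8 pathway (26% of clearance) drops to 0.08× activity: 0.26 × 0.08 = 0.0208.
The remaining 25% of clearance is unaffected.
New clearance relative to baseline: 1.519 + 0.0208 + 0.25 = 1.7898.
Net AUC ratio = 1 / 1.7898 = 0.56.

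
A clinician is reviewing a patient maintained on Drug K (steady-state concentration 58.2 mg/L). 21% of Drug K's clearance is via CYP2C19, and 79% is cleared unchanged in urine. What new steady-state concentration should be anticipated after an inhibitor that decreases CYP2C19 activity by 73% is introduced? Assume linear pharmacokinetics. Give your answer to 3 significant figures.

68.7 mg/L

The CYP2C19 pathway (21% of clearance) drops to 0.27× activity: 0.21 × 0.27 = 0.0567.
Non-CYP routes (79%) are unchanged.
CL_new/CL_old = 0.0567 + 0.79 = 0.8467.
With dosing unchanged, steady-state concentration scales as 1/CL: 58.2 / 0.8467 = 68.7 mg/L.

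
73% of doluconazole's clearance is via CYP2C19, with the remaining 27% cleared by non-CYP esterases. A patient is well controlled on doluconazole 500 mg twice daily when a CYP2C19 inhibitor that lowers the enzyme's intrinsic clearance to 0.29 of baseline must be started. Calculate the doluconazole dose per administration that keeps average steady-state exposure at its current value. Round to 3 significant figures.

241 mg

The CYP2C19 pathway (73% of clearance) falls to 0.29× activity: 0.73 × 0.29 = 0.2117.
The remaining 27% of clearance is unaffected.
New clearance relative to baseline: 0.2117 + 0.27 = 0.4817.
Exposure is unchanged when dose changes in proportion to clearance. New dose = 500 mg × 0.4817 = 241 mg.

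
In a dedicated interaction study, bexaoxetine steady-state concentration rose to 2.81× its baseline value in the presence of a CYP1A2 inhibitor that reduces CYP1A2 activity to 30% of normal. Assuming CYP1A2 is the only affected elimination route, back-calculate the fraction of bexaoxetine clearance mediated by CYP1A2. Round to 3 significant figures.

Let fm be the CYP1A2 fraction. New clearance relative to baseline = fm × 0.3 + (1 − fm).
Steady-state concentration ratio = 1 / (new CL fraction), so new CL fraction = 1 / 2.81 = 0.3559.
fm × 0.3 + 1 − fm = 0.3559  ⇒  fm × (0.3 − 1) = −0.6441  ⇒  fm = 0.920.

0.920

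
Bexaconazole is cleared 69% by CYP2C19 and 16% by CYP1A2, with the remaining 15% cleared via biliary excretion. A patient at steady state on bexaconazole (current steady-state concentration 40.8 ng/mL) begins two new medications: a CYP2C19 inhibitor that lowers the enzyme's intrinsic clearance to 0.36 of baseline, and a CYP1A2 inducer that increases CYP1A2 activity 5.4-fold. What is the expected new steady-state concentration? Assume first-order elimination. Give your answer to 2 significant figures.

The CYP2C19 pathway (69% of clearance) falls to 0.36× activity: 0.69 × 0.36 = 0.2484.
The CYP1A2 pathway (16% of clearance) rises to 5.4× activity: 0.16 × 5.4 = 0.864.
Non-CYP routes (15%) are unchanged.
New clearance relative to baseline: 0.2484 + 0.864 + 0.15 = 1.2624.
New steady-state concentration = 40.8 / 1.2624 = 32 ng/mL (concentration scales inversely with clearance).

32 ng/mL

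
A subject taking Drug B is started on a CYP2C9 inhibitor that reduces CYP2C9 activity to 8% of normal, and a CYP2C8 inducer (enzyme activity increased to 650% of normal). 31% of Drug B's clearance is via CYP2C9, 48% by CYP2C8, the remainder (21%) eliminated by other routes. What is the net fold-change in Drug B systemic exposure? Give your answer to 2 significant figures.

The CYP2C9 pathway (31% of clearance) falls to 0.08× activity: 0.31 × 0.08 = 0.0248.
The CYP2C8 pathway (48% of clearance) is boosted to 6.5× activity: 0.48 × 6.5 = 3.12.
Non-CYP routes (21%) are unchanged.
New clearance relative to baseline: 0.0248 + 3.12 + 0.21 = 3.3548.
Systemic exposure ∝ 1/CL: fold-change = 1 / 3.3548 = 0.30.

0.30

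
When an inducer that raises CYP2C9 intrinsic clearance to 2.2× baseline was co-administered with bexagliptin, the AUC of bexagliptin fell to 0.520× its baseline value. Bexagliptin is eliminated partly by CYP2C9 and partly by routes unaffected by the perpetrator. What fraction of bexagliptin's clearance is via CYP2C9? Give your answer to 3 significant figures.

0.769

Call the CYP2C9 fraction fm. After the interaction, CL_new/CL_old = fm × 2.2 + (1 − fm).
AUC ratio = 1 / (new CL fraction), so new CL fraction = 1 / 0.520 = 1.923.
fm × 2.2 + 1 − fm = 1.923  ⇒  fm × (2.2 − 1) = 0.9231  ⇒  fm = 0.769.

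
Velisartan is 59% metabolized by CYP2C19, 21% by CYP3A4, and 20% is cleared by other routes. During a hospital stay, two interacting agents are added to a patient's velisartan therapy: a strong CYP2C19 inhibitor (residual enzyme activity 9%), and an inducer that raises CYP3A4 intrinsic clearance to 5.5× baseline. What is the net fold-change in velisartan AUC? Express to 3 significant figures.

0.710

CYP2C19: 0.59 × 0.09 = 0.0531
CYP3A4: 0.21 × 5.5 = 1.155
Other: 0.2 (unchanged)
New clearance relative to baseline: 0.0531 + 1.155 + 0.2 = 1.4081.
Because AUC varies inversely with clearance, the combined effect is 1 / 1.4081 = 0.710.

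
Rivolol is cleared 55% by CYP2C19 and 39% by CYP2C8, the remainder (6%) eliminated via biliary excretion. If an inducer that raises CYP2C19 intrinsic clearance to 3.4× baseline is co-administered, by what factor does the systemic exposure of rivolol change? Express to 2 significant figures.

The CYP2C19 pathway (55% of clearance) rises to 3.4× activity: 0.55 × 3.4 = 1.87.
CYP2C8 (39%) and the residual 6% are unaffected.
CL_new/CL_old = 1.87 + 0.39 + 0.06 = 2.32.
Since systemic exposure ∝ 1/CL, the ratio is 1 / 2.32 = 0.43.

0.43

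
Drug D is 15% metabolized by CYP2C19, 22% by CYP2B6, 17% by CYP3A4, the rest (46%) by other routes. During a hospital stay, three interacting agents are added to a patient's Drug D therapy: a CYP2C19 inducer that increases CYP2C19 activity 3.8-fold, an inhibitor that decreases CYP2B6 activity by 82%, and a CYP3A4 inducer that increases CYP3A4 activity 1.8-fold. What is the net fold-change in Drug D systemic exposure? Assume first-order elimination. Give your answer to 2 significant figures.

The CYP2C19 pathway (15% of clearance) increases to 3.8× activity: 0.15 × 3.8 = 0.57.
The CYP2B6 pathway (22% of clearance) drops to 0.18× activity: 0.22 × 0.18 = 0.0396.
The CYP3A4 pathway (17% of clearance) increases to 1.8× activity: 0.17 × 1.8 = 0.306.
Non-CYP routes (46%) are unchanged.
Relative clearance = 0.57 + 0.0396 + 0.306 + 0.46 = 1.3756.
Net systemic exposure ratio = 1 / 1.3756 = 0.73.

0.73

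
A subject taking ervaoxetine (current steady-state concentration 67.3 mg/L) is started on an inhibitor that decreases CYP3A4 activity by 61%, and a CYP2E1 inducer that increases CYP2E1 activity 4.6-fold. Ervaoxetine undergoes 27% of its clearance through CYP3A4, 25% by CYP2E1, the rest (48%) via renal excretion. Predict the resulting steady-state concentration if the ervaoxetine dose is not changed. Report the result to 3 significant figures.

CYP3A4: 0.27 × 0.39 = 0.1053
CYP2E1: 0.25 × 4.6 = 1.15
Other: 0.48 (unchanged)
New clearance relative to baseline: 0.1053 + 1.15 + 0.48 = 1.7353.
Steady-state concentration ∝ 1/CL: new value = 67.3 / 1.7353 = 38.8 mg/L.

38.8 mg/L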